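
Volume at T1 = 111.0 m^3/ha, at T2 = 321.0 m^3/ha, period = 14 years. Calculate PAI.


Formula: PAI = (V_T2 - V_T1) / (T2 - T1)
Volume increment = 321.0 - 111.0 = 210.0 m^3/ha
PAI = 210.0 / 14 = 15.0 m^3/ha/year

15.0


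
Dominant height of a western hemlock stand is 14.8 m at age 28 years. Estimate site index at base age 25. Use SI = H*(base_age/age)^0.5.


Formula: SI = H_dom * (base_age / age)^0.5
Age ratio = 25 / 28 = 0.89286
sqrt(age_ratio) = 0.94491
SI = 14.8 * 0.94491 = 14.0 m

14.0


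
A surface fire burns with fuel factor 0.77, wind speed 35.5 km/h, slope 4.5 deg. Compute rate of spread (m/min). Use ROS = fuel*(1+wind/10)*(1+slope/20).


Formula: ROS = fuel * (1 + wind/10) * (1 + slope/20)
Wind factor = 1 + 35.5/10 = 4.55
Slope factor = 1 + 4.5/20 = 1.225
ROS = 0.77 * 4.55 * 1.225 = 4.29 m/min

4.29


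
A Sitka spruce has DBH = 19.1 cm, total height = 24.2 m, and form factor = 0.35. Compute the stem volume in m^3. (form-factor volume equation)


Formula: V = pi * (DBH/200)^2 * H * ff
Radius = DBH/200 = 19.1/200 = 0.0955 m
Radius^2 = 0.0955^2 = 0.00912025 m^2
V = pi * 0.00912025 * 24.2 * 0.35
V = 0.243 m^3

0.243


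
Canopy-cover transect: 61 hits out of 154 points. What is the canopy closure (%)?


Formula: Canopy closure = covered points / total points * 100
Closure = 61 / 154 * 100
Closure = 0.3961 * 100 = 39.6%

39.6


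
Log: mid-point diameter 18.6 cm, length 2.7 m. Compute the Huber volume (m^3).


Huber: V = Am * L,  Am = pi*(Dm/200)^2
Am = pi*(18.6/200)^2 = 0.027172 m^2
V = 0.027172*2.7 = 0.0734 m^3

0.0734


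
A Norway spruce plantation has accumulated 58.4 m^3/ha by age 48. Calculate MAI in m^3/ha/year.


Formula: MAI = Total Volume / Stand Age
MAI = 58.4 m^3/ha / 48 years
MAI = 1.22 m^3/ha/year

1.22


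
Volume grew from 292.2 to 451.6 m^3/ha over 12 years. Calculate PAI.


Formula: PAI = (V_T2 - V_T1) / (T2 - T1)
Volume increment = 451.6 - 292.2 = 159.4 m^3/ha
PAI = 159.4 / 12 = 13.28 m^3/ha/year

13.28


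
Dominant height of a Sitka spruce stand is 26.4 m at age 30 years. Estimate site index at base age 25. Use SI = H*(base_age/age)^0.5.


Formula: SI = H_dom * (base_age / age)^0.5
Age ratio = 25 / 30 = 0.83333
sqrt(age_ratio) = 0.91287
SI = 26.4 * 0.91287 = 24.1 m

24.1


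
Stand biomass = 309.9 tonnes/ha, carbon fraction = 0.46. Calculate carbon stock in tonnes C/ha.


Formula: Carbon Stock = Biomass * Carbon Fraction
C = 309.9 t/ha * 0.46
C = 142.6 t C/ha

142.6


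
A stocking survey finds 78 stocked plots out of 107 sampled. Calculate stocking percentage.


Formula: Stocking % = stocked plots / total plots * 100
Stocking = 78 / 107 * 100
Stocking = 0.729 * 100 = 72.9%

72.9


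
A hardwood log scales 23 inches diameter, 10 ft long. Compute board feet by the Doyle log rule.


Doyle: BF = (D - 4)^2 * L / 16
Adjusted diameter = 23 - 4 = 19 in
(D-4)^2 = 19^2 = 361
BF = 361 * 10 / 16 = 226 BF

226


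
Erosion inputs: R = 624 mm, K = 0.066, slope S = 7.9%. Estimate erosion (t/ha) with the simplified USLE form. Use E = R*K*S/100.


Formula: E = R * K * S / 100  (simplified USLE)
R * K = 624 * 0.066 = 41.184
E = 41.184 * 7.9 / 100 = 3.25 t/ha

3.25


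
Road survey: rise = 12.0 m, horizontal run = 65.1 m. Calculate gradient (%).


Formula: Gradient = rise / run * 100
Gradient = 12.0 / 65.1 * 100 = 18.4%

18.4


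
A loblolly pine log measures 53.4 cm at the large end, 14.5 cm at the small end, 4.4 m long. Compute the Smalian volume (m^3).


Smalian: V = (A1 + A2)/2 * L,  A = pi*(D/200)^2
A1 = pi*(53.4/200)^2 = 0.223961 m^2
A2 = pi*(14.5/200)^2 = 0.016513 m^2
V = (0.223961+0.016513)/2*4.4 = 0.529 m^3

0.529


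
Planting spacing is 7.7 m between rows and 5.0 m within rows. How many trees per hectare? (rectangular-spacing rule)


Formula: TPH = 10000 m^2/ha / (spacing_x * spacing_y)
Area per tree = 7.7 m * 5.0 m = 38.5 m^2
TPH = 10000 / 38.5 = 260 trees/ha

260


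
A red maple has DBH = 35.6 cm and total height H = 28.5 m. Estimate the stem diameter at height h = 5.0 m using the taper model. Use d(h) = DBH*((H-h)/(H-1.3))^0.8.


Taper: d(h) = DBH * ((H - h) / (H - 1.3))^0.8
Numerator = H - h = 28.5 - 5.0 = 23.5 m
Denominator = H - 1.3 = 28.5 - 1.3 = 27.2 m
Ratio = 23.5 / 27.2 = 0.86397
d = 35.6 * 0.86397^0.8 = 31.7 cm

31.7


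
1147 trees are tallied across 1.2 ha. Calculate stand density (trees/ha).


Formula: Stand Density = N_trees / Area_ha
Density = 1147 trees / 1.2 ha
Density = 956 trees/ha

956


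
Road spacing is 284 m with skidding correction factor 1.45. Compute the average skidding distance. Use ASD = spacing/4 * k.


Formula: ASD = (spacing / 4) * correction
Uncorrected distance = spacing / 4 = 284 / 4 = 71 m
ASD = 71 * 1.45 = 103 m

103


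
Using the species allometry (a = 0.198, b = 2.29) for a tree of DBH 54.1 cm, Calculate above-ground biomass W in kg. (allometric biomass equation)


Formula: W = a * DBH^b  (allometric power law)
DBH^b = 54.1^2.29 = 9311.5448
W = 0.198 * 9311.5448 = 1843.7 kg

1843.7


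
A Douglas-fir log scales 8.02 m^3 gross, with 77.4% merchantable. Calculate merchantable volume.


Formula: MV = V_total * (merchantable_pct / 100)
Merchantable fraction = 77.4% / 100 = 0.774
MV = 8.02 m^3 * 0.774 = 6.207 m^3

6.207


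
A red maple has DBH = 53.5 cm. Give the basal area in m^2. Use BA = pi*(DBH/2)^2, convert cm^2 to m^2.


Formula: BA = pi * (DBH/2)^2 / 10000  (cm^2 to m^2)
Radius = DBH/2 = 53.5/2 = 26.75 cm
BA = pi * 26.75^2 / 10000
   = 2248.0059 cm^2 / 10000
   = 0.2248 m^2

0.2248


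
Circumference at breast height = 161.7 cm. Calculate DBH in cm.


Formula: DBH = C / pi
DBH = 161.7 / pi
pi = 3.14159...
DBH = 51.5 cm

51.5


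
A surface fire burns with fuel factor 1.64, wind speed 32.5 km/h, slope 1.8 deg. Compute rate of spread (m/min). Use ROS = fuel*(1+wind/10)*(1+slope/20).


Formula: ROS = fuel * (1 + wind/10) * (1 + slope/20)
Wind factor = 1 + 32.5/10 = 4.25
Slope factor = 1 + 1.8/20 = 1.09
ROS = 1.64 * 4.25 * 1.09 = 7.6 m/min

7.6


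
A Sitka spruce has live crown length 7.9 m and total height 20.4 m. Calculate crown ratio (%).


Formula: Crown Ratio = (Crown Length / Total Height) * 100
CR = (7.9 m / 20.4 m) * 100
CR = 0.3873 * 100 = 38.7%

38.7


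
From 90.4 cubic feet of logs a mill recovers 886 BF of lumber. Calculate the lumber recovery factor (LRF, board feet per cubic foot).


Formula: LRF = Lumber Output (BF) / Log Input (ft^3)
LRF = 886 BF / 90.4 ft^3
LRF = 9.8 BF/ft^3

9.8


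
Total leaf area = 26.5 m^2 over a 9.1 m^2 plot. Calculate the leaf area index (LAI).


Formula: LAI = total leaf area / ground area  (dimensionless)
LAI = 26.5 m^2 / 9.1 m^2
LAI = 2.91

2.91


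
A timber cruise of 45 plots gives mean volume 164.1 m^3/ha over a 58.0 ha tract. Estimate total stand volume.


Formula: Total Volume = Mean Volume per ha * Total Area
Total Volume = 164.1 m^3/ha * 58.0 ha
Total Volume = 9518 m^3

9518


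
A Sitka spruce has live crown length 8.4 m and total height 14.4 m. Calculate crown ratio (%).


Formula: Crown Ratio = (Crown Length / Total Height) * 100
CR = (8.4 m / 14.4 m) * 100
CR = 0.5833 * 100 = 58.3%

58.3


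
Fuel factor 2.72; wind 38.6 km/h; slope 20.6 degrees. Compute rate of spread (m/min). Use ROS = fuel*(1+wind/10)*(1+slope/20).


Formula: ROS = fuel * (1 + wind/10) * (1 + slope/20)
Wind factor = 1 + 38.6/10 = 4.86
Slope factor = 1 + 20.6/20 = 2.03
ROS = 2.72 * 4.86 * 2.03 = 26.83 m/min

26.83


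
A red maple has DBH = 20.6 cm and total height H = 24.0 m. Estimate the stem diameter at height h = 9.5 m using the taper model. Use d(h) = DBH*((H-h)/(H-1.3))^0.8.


Taper: d(h) = DBH * ((H - h) / (H - 1.3))^0.8
Numerator = H - h = 24.0 - 9.5 = 14.5 m
Denominator = H - 1.3 = 24.0 - 1.3 = 22.7 m
Ratio = 14.5 / 22.7 = 0.63877
d = 20.6 * 0.63877^0.8 = 14.4 cm

14.4


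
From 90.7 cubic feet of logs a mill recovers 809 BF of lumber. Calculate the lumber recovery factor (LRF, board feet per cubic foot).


Formula: LRF = Lumber Output (BF) / Log Input (ft^3)
LRF = 809 BF / 90.7 ft^3
LRF = 8.92 BF/ft^3

8.92


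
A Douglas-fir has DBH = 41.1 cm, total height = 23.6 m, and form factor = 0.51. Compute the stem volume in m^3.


Formula: V = pi * (DBH/200)^2 * H * ff
Radius = DBH/200 = 41.1/200 = 0.2055 m
Radius^2 = 0.2055^2 = 0.04223025 m^2
V = pi * 0.04223025 * 23.6 * 0.51
V = 1.597 m^3

1.597


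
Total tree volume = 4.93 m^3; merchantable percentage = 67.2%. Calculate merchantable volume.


Formula: MV = V_total * (merchantable_pct / 100)
Merchantable fraction = 67.2% / 100 = 0.672
MV = 4.93 m^3 * 0.672 = 3.313 m^3

3.313


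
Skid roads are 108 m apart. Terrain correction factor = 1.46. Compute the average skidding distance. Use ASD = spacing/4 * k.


Formula: ASD = (spacing / 4) * correction
Uncorrected distance = spacing / 4 = 108 / 4 = 27 m
ASD = 27 * 1.46 = 39 m

39


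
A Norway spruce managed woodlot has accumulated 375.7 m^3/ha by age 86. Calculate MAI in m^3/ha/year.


Formula: MAI = Total Volume / Stand Age
MAI = 375.7 m^3/ha / 86 years
MAI = 4.37 m^3/ha/year

4.37


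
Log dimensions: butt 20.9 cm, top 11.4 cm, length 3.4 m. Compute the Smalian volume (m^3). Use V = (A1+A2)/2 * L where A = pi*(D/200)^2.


Smalian: V = (A1 + A2)/2 * L,  A = pi*(D/200)^2
A1 = pi*(20.9/200)^2 = 0.034307 m^2
A2 = pi*(11.4/200)^2 = 0.010207 m^2
V = (0.034307+0.010207)/2*3.4 = 0.0757 m^3

0.0757


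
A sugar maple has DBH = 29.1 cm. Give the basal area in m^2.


Formula: BA = pi * (DBH/2)^2 / 10000  (cm^2 to m^2)
Radius = DBH/2 = 29.1/2 = 14.55 cm
BA = pi * 14.55^2 / 10000
   = 665.083 cm^2 / 10000
   = 0.0665 m^2

0.0665


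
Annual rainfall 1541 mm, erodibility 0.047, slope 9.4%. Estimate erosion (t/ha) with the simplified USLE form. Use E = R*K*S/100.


Formula: E = R * K * S / 100  (simplified USLE)
R * K = 1541 * 0.047 = 72.427
E = 72.427 * 9.4 / 100 = 6.81 t/ha

6.81


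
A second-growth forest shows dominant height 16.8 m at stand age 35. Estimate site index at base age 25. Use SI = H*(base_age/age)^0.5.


Formula: SI = H_dom * (base_age / age)^0.5
Age ratio = 25 / 35 = 0.71429
sqrt(age_ratio) = 0.84515
SI = 16.8 * 0.84515 = 14.2 m

14.2


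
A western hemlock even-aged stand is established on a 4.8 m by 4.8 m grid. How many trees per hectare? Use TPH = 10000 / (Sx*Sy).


Formula: TPH = 10000 m^2/ha / (spacing_x * spacing_y)
Area per tree = 4.8 m * 4.8 m = 23.04 m^2
TPH = 10000 / 23.04 = 434 trees/ha

434


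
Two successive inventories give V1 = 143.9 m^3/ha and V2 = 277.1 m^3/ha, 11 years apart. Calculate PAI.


Formula: PAI = (V_T2 - V_T1) / (T2 - T1)
Volume increment = 277.1 - 143.9 = 133.2 m^3/ha
PAI = 133.2 / 11 = 12.11 m^3/ha/year

12.11


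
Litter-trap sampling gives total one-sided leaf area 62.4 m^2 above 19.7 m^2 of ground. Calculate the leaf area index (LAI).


Formula: LAI = total leaf area / ground area  (dimensionless)
LAI = 62.4 m^2 / 19.7 m^2
LAI = 3.17

3.17


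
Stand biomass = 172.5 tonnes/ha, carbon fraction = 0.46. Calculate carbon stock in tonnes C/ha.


Formula: Carbon Stock = Biomass * Carbon Fraction
C = 172.5 t/ha * 0.46
C = 79.4 t C/ha

79.4


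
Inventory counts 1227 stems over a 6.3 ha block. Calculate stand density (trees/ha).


Formula: Stand Density = N_trees / Area_ha
Density = 1227 trees / 6.3 ha
Density = 195 trees/ha

195


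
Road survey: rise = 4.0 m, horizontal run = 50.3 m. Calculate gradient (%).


Formula: Gradient = rise / run * 100
Gradient = 4.0 / 50.3 * 100 = 8.0%

8.0


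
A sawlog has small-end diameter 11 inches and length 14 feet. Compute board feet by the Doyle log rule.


Doyle: BF = (D - 4)^2 * L / 16
Adjusted diameter = 11 - 4 = 7 in
(D-4)^2 = 7^2 = 49
BF = 49 * 14 / 16 = 43 BF

43


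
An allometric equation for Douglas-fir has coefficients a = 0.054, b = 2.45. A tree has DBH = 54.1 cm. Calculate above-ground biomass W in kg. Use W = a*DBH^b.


Formula: W = a * DBH^b  (allometric power law)
DBH^b = 54.1^2.45 = 17633.2879
W = 0.054 * 17633.2879 = 952.2 kg

952.2


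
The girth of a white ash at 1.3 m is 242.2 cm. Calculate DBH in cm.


Formula: DBH = C / pi
DBH = 242.2 / pi
pi = 3.14159...
DBH = 77.1 cm

77.1


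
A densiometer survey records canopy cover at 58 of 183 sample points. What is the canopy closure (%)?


Formula: Canopy closure = covered points / total points * 100
Closure = 58 / 183 * 100
Closure = 0.3169 * 100 = 31.7%

31.7


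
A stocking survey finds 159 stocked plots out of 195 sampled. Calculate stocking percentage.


Formula: Stocking % = stocked plots / total plots * 100
Stocking = 159 / 195 * 100
Stocking = 0.8154 * 100 = 81.5%

81.5


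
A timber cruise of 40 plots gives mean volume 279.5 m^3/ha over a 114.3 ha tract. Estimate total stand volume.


Formula: Total Volume = Mean Volume per ha * Total Area
Total Volume = 279.5 m^3/ha * 114.3 ha
Total Volume = 31947 m^3

31947


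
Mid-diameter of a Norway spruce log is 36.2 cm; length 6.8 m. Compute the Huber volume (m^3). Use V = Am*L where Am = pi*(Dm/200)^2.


Huber: V = Am * L,  Am = pi*(Dm/200)^2
Am = pi*(36.2/200)^2 = 0.102922 m^2
V = 0.102922*6.8 = 0.6999 m^3

0.6999


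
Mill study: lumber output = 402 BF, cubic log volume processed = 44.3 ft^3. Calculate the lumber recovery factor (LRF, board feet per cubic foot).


Formula: LRF = Lumber Output (BF) / Log Input (ft^3)
LRF = 402 BF / 44.3 ft^3
LRF = 9.07 BF/ft^3

9.07


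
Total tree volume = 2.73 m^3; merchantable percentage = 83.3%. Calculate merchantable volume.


Formula: MV = V_total * (merchantable_pct / 100)
Merchantable fraction = 83.3% / 100 = 0.833
MV = 2.73 m^3 * 0.833 = 2.274 m^3

2.274


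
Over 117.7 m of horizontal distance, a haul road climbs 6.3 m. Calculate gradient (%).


Formula: Gradient = rise / run * 100
Gradient = 6.3 / 117.7 * 100 = 5.4%

5.4


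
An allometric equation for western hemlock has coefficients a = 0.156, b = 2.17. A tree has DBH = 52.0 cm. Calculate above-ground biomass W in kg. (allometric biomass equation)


Formula: W = a * DBH^b  (allometric power law)
DBH^b = 52.0^2.17 = 5293.3091
W = 0.156 * 5293.3091 = 825.8 kg

825.8


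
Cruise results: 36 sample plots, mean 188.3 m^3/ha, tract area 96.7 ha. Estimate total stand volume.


Formula: Total Volume = Mean Volume per ha * Total Area
Total Volume = 188.3 m^3/ha * 96.7 ha
Total Volume = 18209 m^3

18209


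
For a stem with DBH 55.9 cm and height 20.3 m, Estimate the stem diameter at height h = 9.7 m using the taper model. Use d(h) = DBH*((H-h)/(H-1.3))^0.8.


Taper: d(h) = DBH * ((H - h) / (H - 1.3))^0.8
Numerator = H - h = 20.3 - 9.7 = 10.6 m
Denominator = H - 1.3 = 20.3 - 1.3 = 19.0 m
Ratio = 10.6 / 19.0 = 0.55789
d = 55.9 * 0.55789^0.8 = 35.0 cm

35.0


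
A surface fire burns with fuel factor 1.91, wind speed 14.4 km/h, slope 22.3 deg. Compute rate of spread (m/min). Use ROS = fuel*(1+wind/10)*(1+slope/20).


Formula: ROS = fuel * (1 + wind/10) * (1 + slope/20)
Wind factor = 1 + 14.4/10 = 2.44
Slope factor = 1 + 22.3/20 = 2.115
ROS = 1.91 * 2.44 * 2.115 = 9.86 m/min

9.86


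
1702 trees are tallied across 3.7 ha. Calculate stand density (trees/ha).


Formula: Stand Density = N_trees / Area_ha
Density = 1702 trees / 3.7 ha
Density = 460 trees/ha

460


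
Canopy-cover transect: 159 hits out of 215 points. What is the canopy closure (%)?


Formula: Canopy closure = covered points / total points * 100
Closure = 159 / 215 * 100
Closure = 0.7395 * 100 = 74.0%

74.0


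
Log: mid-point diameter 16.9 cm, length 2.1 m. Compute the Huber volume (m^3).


Huber: V = Am * L,  Am = pi*(Dm/200)^2
Am = pi*(16.9/200)^2 = 0.022432 m^2
V = 0.022432*2.1 = 0.0471 m^3

0.0471


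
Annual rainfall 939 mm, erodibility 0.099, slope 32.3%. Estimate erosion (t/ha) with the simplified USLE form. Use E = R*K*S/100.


Formula: E = R * K * S / 100  (simplified USLE)
R * K = 939 * 0.099 = 92.961
E = 92.961 * 32.3 / 100 = 30.03 t/ha

30.03


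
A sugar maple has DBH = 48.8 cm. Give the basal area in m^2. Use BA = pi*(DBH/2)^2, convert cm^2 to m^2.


Formula: BA = pi * (DBH/2)^2 / 10000  (cm^2 to m^2)
Radius = DBH/2 = 48.8/2 = 24.4 cm
BA = pi * 24.4^2 / 10000
   = 1870.3786 cm^2 / 10000
   = 0.187 m^2

0.187


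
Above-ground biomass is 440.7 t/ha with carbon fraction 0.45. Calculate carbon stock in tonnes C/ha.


Formula: Carbon Stock = Biomass * Carbon Fraction
C = 440.7 t/ha * 0.45
C = 198.3 t C/ha

198.3


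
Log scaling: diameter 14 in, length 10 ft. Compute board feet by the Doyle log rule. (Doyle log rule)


Doyle: BF = (D - 4)^2 * L / 16
Adjusted diameter = 14 - 4 = 10 in
(D-4)^2 = 10^2 = 100
BF = 100 * 10 / 16 = 63 BF

63


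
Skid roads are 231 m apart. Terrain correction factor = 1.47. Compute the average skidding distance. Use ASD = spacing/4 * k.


Formula: ASD = (spacing / 4) * correction
Uncorrected distance = spacing / 4 = 231 / 4 = 57.75 m
ASD = 57.75 * 1.47 = 85 m

85


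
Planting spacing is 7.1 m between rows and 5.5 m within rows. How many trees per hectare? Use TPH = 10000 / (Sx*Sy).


Formula: TPH = 10000 m^2/ha / (spacing_x * spacing_y)
Area per tree = 7.1 m * 5.5 m = 39.05 m^2
TPH = 10000 / 39.05 = 256 trees/ha

256


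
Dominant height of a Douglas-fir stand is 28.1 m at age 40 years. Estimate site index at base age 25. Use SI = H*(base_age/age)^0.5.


Formula: SI = H_dom * (base_age / age)^0.5
Age ratio = 25 / 40 = 0.625
sqrt(age_ratio) = 0.79057
SI = 28.1 * 0.79057 = 22.2 m

22.2


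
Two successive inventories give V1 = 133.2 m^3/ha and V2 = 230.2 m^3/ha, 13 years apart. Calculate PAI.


Formula: PAI = (V_T2 - V_T1) / (T2 - T1)
Volume increment = 230.2 - 133.2 = 97.0 m^3/ha
PAI = 97.0 / 13 = 7.46 m^3/ha/year

7.46


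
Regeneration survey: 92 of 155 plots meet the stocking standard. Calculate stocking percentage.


Formula: Stocking % = stocked plots / total plots * 100
Stocking = 92 / 155 * 100
Stocking = 0.5935 * 100 = 59.4%

59.4


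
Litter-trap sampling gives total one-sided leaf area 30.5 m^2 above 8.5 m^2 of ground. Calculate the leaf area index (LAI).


Formula: LAI = total leaf area / ground area  (dimensionless)
LAI = 30.5 m^2 / 8.5 m^2
LAI = 3.59

3.59


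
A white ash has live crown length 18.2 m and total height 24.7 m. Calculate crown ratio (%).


Formula: Crown Ratio = (Crown Length / Total Height) * 100
CR = (18.2 m / 24.7 m) * 100
CR = 0.7368 * 100 = 73.7%

73.7


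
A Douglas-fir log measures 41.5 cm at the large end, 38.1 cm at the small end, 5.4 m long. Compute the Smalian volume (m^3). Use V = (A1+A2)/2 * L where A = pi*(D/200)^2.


Smalian: V = (A1 + A2)/2 * L,  A = pi*(D/200)^2
A1 = pi*(41.5/200)^2 = 0.135265 m^2
A2 = pi*(38.1/200)^2 = 0.114009 m^2
V = (0.135265+0.114009)/2*5.4 = 0.673 m^3

0.673


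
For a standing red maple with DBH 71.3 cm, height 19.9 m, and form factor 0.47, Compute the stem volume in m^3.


Formula: V = pi * (DBH/200)^2 * H * ff
Radius = DBH/200 = 71.3/200 = 0.3565 m
Radius^2 = 0.3565^2 = 0.12709225 m^2
V = pi * 0.12709225 * 19.9 * 0.47
V = 3.734 m^3

3.734


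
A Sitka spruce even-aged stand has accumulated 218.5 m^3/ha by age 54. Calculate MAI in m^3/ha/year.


Formula: MAI = Total Volume / Stand Age
MAI = 218.5 m^3/ha / 54 years
MAI = 4.05 m^3/ha/year

4.05


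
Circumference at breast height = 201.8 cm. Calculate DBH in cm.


Formula: DBH = C / pi
DBH = 201.8 / pi
pi = 3.14159...
DBH = 64.2 cm

64.2


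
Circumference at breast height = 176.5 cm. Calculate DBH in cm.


Formula: DBH = C / pi
DBH = 176.5 / pi
pi = 3.14159...
DBH = 56.2 cm

56.2


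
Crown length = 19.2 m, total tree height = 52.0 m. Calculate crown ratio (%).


Formula: Crown Ratio = (Crown Length / Total Height) * 100
CR = (19.2 m / 52.0 m) * 100
CR = 0.3692 * 100 = 36.9%

36.9


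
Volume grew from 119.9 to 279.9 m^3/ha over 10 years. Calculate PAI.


Formula: PAI = (V_T2 - V_T1) / (T2 - T1)
Volume increment = 279.9 - 119.9 = 160.0 m^3/ha
PAI = 160.0 / 10 = 16.0 m^3/ha/year

16.0


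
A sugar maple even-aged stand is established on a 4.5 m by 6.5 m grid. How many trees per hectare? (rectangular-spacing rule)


Formula: TPH = 10000 m^2/ha / (spacing_x * spacing_y)
Area per tree = 4.5 m * 6.5 m = 29.25 m^2
TPH = 10000 / 29.25 = 342 trees/ha

342


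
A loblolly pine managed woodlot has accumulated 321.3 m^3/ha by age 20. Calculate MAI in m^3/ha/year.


Formula: MAI = Total Volume / Stand Age
MAI = 321.3 m^3/ha / 20 years
MAI = 16.07 m^3/ha/year

16.07


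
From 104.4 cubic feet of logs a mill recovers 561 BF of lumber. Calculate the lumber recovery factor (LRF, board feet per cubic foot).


Formula: LRF = Lumber Output (BF) / Log Input (ft^3)
LRF = 561 BF / 104.4 ft^3
LRF = 5.37 BF/ft^3

5.37


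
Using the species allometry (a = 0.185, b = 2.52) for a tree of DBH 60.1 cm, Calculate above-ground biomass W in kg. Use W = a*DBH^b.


Formula: W = a * DBH^b  (allometric power law)
DBH^b = 60.1^2.52 = 30392.3071
W = 0.185 * 30392.3071 = 5622.6 kg

5622.6


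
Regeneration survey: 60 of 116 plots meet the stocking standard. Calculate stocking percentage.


Formula: Stocking % = stocked plots / total plots * 100
Stocking = 60 / 116 * 100
Stocking = 0.5172 * 100 = 51.7%

51.7


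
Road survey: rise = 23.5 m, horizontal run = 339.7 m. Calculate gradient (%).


Formula: Gradient = rise / run * 100
Gradient = 23.5 / 339.7 * 100 = 6.9%

6.9


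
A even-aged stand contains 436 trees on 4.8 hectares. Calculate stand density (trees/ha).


Formula: Stand Density = N_trees / Area_ha
Density = 436 trees / 4.8 ha
Density = 91 trees/ha

91


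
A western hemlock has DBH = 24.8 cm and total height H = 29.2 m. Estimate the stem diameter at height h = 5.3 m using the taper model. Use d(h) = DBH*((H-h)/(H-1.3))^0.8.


Taper: d(h) = DBH * ((H - h) / (H - 1.3))^0.8
Numerator = H - h = 29.2 - 5.3 = 23.9 m
Denominator = H - 1.3 = 29.2 - 1.3 = 27.9 m
Ratio = 23.9 / 27.9 = 0.85663
d = 24.8 * 0.85663^0.8 = 21.9 cm

21.9


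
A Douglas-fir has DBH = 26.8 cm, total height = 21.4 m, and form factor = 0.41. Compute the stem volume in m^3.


Formula: V = pi * (DBH/200)^2 * H * ff
Radius = DBH/200 = 26.8/200 = 0.134 m
Radius^2 = 0.134^2 = 0.017956 m^2
V = pi * 0.017956 * 21.4 * 0.41
V = 0.495 m^3

0.495


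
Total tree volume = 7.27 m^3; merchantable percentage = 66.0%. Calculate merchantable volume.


Formula: MV = V_total * (merchantable_pct / 100)
Merchantable fraction = 66.0% / 100 = 0.66
MV = 7.27 m^3 * 0.66 = 4.798 m^3

4.798


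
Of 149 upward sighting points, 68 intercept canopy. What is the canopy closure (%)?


Formula: Canopy closure = covered points / total points * 100
Closure = 68 / 149 * 100
Closure = 0.4564 * 100 = 45.6%

45.6


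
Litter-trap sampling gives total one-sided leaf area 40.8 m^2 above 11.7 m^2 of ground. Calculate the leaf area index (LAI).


Formula: LAI = total leaf area / ground area  (dimensionless)
LAI = 40.8 m^2 / 11.7 m^2
LAI = 3.49

3.49


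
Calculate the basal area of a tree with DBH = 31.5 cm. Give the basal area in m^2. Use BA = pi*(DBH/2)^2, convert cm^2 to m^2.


Formula: BA = pi * (DBH/2)^2 / 10000  (cm^2 to m^2)
Radius = DBH/2 = 31.5/2 = 15.75 cm
BA = pi * 15.75^2 / 10000
   = 779.3113 cm^2 / 10000
   = 0.0779 m^2

0.0779


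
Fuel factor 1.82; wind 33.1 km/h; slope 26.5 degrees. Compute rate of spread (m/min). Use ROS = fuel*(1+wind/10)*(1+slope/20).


Formula: ROS = fuel * (1 + wind/10) * (1 + slope/20)
Wind factor = 1 + 33.1/10 = 4.31
Slope factor = 1 + 26.5/20 = 2.325
ROS = 1.82 * 4.31 * 2.325 = 18.24 m/min

18.24


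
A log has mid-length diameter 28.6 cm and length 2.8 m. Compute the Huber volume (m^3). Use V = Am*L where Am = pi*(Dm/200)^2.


Huber: V = Am * L,  Am = pi*(Dm/200)^2
Am = pi*(28.6/200)^2 = 0.064242 m^2
V = 0.064242*2.8 = 0.1799 m^3

0.1799


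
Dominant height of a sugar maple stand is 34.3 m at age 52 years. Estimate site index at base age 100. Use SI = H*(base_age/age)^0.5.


Formula: SI = H_dom * (base_age / age)^0.5
Age ratio = 100 / 52 = 1.92308
sqrt(age_ratio) = 1.38675
SI = 34.3 * 1.38675 = 47.6 m

47.6


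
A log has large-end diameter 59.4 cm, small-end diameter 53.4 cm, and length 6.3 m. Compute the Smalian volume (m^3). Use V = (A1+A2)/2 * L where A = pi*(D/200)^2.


Smalian: V = (A1 + A2)/2 * L,  A = pi*(D/200)^2
A1 = pi*(59.4/200)^2 = 0.277117 m^2
A2 = pi*(53.4/200)^2 = 0.223961 m^2
V = (0.277117+0.223961)/2*6.3 = 1.5784 m^3

1.5784


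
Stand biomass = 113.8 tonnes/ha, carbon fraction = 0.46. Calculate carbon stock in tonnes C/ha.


Formula: Carbon Stock = Biomass * Carbon Fraction
C = 113.8 t/ha * 0.46
C = 52.3 t C/ha

52.3


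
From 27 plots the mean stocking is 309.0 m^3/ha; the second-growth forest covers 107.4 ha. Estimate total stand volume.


Formula: Total Volume = Mean Volume per ha * Total Area
Total Volume = 309.0 m^3/ha * 107.4 ha
Total Volume = 33187 m^3

33187


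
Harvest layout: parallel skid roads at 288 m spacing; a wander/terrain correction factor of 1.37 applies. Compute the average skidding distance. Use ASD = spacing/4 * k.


Formula: ASD = (spacing / 4) * correction
Uncorrected distance = spacing / 4 = 288 / 4 = 72 m
ASD = 72 * 1.37 = 99 m

99


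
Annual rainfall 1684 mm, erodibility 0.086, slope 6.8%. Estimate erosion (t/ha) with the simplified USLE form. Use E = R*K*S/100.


Formula: E = R * K * S / 100  (simplified USLE)
R * K = 1684 * 0.086 = 144.824
E = 144.824 * 6.8 / 100 = 9.85 t/ha

9.85


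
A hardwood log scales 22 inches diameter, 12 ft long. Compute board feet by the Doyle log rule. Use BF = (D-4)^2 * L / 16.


Doyle: BF = (D - 4)^2 * L / 16
Adjusted diameter = 22 - 4 = 18 in
(D-4)^2 = 18^2 = 324
BF = 324 * 12 / 16 = 243 BF

243


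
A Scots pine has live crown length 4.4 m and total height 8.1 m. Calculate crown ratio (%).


Formula: Crown Ratio = (Crown Length / Total Height) * 100
CR = (4.4 m / 8.1 m) * 100
CR = 0.5432 * 100 = 54.3%

54.3


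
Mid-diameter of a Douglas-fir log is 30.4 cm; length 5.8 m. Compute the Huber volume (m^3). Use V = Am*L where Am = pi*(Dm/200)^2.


Huber: V = Am * L,  Am = pi*(Dm/200)^2
Am = pi*(30.4/200)^2 = 0.072583 m^2
V = 0.072583*5.8 = 0.421 m^3

0.421


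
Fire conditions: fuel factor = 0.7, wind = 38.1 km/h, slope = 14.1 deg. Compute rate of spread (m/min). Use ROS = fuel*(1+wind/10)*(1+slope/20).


Formula: ROS = fuel * (1 + wind/10) * (1 + slope/20)
Wind factor = 1 + 38.1/10 = 4.81
Slope factor = 1 + 14.1/20 = 1.705
ROS = 0.7 * 4.81 * 1.705 = 5.74 m/min

5.74


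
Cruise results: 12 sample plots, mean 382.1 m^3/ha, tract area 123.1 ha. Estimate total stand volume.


Formula: Total Volume = Mean Volume per ha * Total Area
Total Volume = 382.1 m^3/ha * 123.1 ha
Total Volume = 47037 m^3

47037


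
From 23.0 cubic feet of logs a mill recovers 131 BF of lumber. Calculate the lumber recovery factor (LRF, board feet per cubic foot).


Formula: LRF = Lumber Output (BF) / Log Input (ft^3)
LRF = 131 BF / 23.0 ft^3
LRF = 5.7 BF/ft^3

5.7


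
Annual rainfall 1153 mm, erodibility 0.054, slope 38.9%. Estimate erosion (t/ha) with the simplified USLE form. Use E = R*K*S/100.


Formula: E = R * K * S / 100  (simplified USLE)
R * K = 1153 * 0.054 = 62.262
E = 62.262 * 38.9 / 100 = 24.22 t/ha

24.22


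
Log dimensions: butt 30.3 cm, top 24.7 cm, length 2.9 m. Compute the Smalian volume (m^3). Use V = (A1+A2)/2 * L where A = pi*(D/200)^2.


Smalian: V = (A1 + A2)/2 * L,  A = pi*(D/200)^2
A1 = pi*(30.3/200)^2 = 0.072107 m^2
A2 = pi*(24.7/200)^2 = 0.047916 m^2
V = (0.072107+0.047916)/2*2.9 = 0.174 m^3

0.174


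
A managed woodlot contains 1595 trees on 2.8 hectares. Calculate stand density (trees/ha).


Formula: Stand Density = N_trees / Area_ha
Density = 1595 trees / 2.8 ha
Density = 570 trees/ha

570


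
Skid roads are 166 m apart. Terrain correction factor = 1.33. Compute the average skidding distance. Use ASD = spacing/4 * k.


Formula: ASD = (spacing / 4) * correction
Uncorrected distance = spacing / 4 = 166 / 4 = 41.5 m
ASD = 41.5 * 1.33 = 55 m

55


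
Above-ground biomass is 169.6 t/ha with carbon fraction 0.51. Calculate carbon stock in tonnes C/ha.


Formula: Carbon Stock = Biomass * Carbon Fraction
C = 169.6 t/ha * 0.51
C = 86.5 t C/ha

86.5


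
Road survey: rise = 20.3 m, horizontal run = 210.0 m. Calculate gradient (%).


Formula: Gradient = rise / run * 100
Gradient = 20.3 / 210.0 * 100 = 9.7%

9.7


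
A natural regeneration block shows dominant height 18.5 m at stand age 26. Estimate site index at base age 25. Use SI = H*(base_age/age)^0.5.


Formula: SI = H_dom * (base_age / age)^0.5
Age ratio = 25 / 26 = 0.96154
sqrt(age_ratio) = 0.98058
SI = 18.5 * 0.98058 = 18.1 m

18.1


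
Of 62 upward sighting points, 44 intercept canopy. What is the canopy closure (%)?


Formula: Canopy closure = covered points / total points * 100
Closure = 44 / 62 * 100
Closure = 0.7097 * 100 = 71.0%

71.0


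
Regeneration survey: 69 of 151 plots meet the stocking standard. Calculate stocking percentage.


Formula: Stocking % = stocked plots / total plots * 100
Stocking = 69 / 151 * 100
Stocking = 0.457 * 100 = 45.7%

45.7


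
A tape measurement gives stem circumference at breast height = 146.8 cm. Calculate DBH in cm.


Formula: DBH = C / pi
DBH = 146.8 / pi
pi = 3.14159...
DBH = 46.7 cm

46.7


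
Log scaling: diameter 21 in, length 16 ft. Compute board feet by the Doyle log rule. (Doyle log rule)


Doyle: BF = (D - 4)^2 * L / 16
Adjusted diameter = 21 - 4 = 17 in
(D-4)^2 = 17^2 = 289
BF = 289 * 16 / 16 = 289 BF

289


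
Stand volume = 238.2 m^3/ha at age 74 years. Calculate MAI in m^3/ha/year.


Formula: MAI = Total Volume / Stand Age
MAI = 238.2 m^3/ha / 74 years
MAI = 3.22 m^3/ha/year

3.22


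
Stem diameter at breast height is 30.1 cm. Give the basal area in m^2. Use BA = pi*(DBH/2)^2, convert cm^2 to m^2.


Formula: BA = pi * (DBH/2)^2 / 10000  (cm^2 to m^2)
Radius = DBH/2 = 30.1/2 = 15.05 cm
BA = pi * 15.05^2 / 10000
   = 711.5786 cm^2 / 10000
   = 0.0712 m^2

0.0712


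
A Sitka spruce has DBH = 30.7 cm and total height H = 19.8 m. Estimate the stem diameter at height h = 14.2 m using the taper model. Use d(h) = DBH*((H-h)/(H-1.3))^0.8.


Taper: d(h) = DBH * ((H - h) / (H - 1.3))^0.8
Numerator = H - h = 19.8 - 14.2 = 5.6 m
Denominator = H - 1.3 = 19.8 - 1.3 = 18.5 m
Ratio = 5.6 / 18.5 = 0.3027
d = 30.7 * 0.3027^0.8 = 11.8 cm

11.8


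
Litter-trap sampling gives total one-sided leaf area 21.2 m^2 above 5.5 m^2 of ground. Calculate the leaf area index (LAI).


Formula: LAI = total leaf area / ground area  (dimensionless)
LAI = 21.2 m^2 / 5.5 m^2
LAI = 3.85

3.85


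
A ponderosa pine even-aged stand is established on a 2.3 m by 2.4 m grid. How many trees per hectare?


Formula: TPH = 10000 m^2/ha / (spacing_x * spacing_y)
Area per tree = 2.3 m * 2.4 m = 5.52 m^2
TPH = 10000 / 5.52 = 1812 trees/ha

1812


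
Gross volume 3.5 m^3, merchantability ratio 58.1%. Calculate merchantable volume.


Formula: MV = V_total * (merchantable_pct / 100)
Merchantable fraction = 58.1% / 100 = 0.581
MV = 3.5 m^3 * 0.581 = 2.034 m^3

2.034


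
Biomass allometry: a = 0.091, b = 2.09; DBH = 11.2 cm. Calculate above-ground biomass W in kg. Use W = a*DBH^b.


Formula: W = a * DBH^b  (allometric power law)
DBH^b = 11.2^2.09 = 155.907
W = 0.091 * 155.907 = 14.2 kg

14.2


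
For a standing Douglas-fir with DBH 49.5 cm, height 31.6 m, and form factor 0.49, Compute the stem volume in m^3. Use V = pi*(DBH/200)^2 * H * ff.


Formula: V = pi * (DBH/200)^2 * H * ff
Radius = DBH/200 = 49.5/200 = 0.2475 m
Radius^2 = 0.2475^2 = 0.06125625 m^2
V = pi * 0.06125625 * 31.6 * 0.49
V = 2.98 m^3

2.98


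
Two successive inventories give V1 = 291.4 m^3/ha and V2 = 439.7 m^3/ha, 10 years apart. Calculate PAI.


Formula: PAI = (V_T2 - V_T1) / (T2 - T1)
Volume increment = 439.7 - 291.4 = 148.3 m^3/ha
PAI = 148.3 / 10 = 14.83 m^3/ha/year

14.83


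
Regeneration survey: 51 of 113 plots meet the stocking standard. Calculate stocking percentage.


Formula: Stocking % = stocked plots / total plots * 100
Stocking = 51 / 113 * 100
Stocking = 0.4513 * 100 = 45.1%

45.1


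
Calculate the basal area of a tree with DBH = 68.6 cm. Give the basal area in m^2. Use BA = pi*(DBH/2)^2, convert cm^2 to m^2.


Formula: BA = pi * (DBH/2)^2 / 10000  (cm^2 to m^2)
Radius = DBH/2 = 68.6/2 = 34.3 cm
BA = pi * 34.3^2 / 10000
   = 3696.0523 cm^2 / 10000
   = 0.3696 m^2

0.3696


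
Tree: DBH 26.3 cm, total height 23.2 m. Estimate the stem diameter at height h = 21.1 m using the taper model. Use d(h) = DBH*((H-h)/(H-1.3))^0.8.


Taper: d(h) = DBH * ((H - h) / (H - 1.3))^0.8
Numerator = H - h = 23.2 - 21.1 = 2.1 m
Denominator = H - 1.3 = 23.2 - 1.3 = 21.9 m
Ratio = 2.1 / 21.9 = 0.09589
d = 26.3 * 0.09589^0.8 = 4.0 cm

4.0


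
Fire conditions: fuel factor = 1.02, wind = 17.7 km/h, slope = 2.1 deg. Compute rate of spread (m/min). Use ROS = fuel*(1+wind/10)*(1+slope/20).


Formula: ROS = fuel * (1 + wind/10) * (1 + slope/20)
Wind factor = 1 + 17.7/10 = 2.77
Slope factor = 1 + 2.1/20 = 1.105
ROS = 1.02 * 2.77 * 1.105 = 3.12 m/min

3.12


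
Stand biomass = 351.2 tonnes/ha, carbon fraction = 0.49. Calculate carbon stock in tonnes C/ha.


Formula: Carbon Stock = Biomass * Carbon Fraction
C = 351.2 t/ha * 0.49
C = 172.1 t C/ha

172.1


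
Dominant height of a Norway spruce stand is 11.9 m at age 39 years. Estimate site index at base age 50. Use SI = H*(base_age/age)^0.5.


Formula: SI = H_dom * (base_age / age)^0.5
Age ratio = 50 / 39 = 1.28205
sqrt(age_ratio) = 1.13228
SI = 11.9 * 1.13228 = 13.5 m

13.5


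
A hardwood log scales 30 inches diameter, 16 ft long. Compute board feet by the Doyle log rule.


Doyle: BF = (D - 4)^2 * L / 16
Adjusted diameter = 30 - 4 = 26 in
(D-4)^2 = 26^2 = 676
BF = 676 * 16 / 16 = 676 BF

676


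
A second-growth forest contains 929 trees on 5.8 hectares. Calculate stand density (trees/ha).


Formula: Stand Density = N_trees / Area_ha
Density = 929 trees / 5.8 ha
Density = 160 trees/ha

160


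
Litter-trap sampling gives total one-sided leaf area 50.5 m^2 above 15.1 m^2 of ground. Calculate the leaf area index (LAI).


Formula: LAI = total leaf area / ground area  (dimensionless)
LAI = 50.5 m^2 / 15.1 m^2
LAI = 3.34

3.34


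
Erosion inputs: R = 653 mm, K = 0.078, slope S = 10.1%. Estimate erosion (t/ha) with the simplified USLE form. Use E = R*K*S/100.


Formula: E = R * K * S / 100  (simplified USLE)
R * K = 653 * 0.078 = 50.934
E = 50.934 * 10.1 / 100 = 5.14 t/ha

5.14


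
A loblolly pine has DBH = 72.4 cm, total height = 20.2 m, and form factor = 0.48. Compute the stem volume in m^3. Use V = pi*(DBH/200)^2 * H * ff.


Formula: V = pi * (DBH/200)^2 * H * ff
Radius = DBH/200 = 72.4/200 = 0.362 m
Radius^2 = 0.362^2 = 0.131044 m^2
V = pi * 0.131044 * 20.2 * 0.48
V = 3.992 m^3

3.992


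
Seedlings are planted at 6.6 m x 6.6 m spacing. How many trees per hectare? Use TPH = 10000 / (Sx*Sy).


Formula: TPH = 10000 m^2/ha / (spacing_x * spacing_y)
Area per tree = 6.6 m * 6.6 m = 43.56 m^2
TPH = 10000 / 43.56 = 230 trees/ha

230


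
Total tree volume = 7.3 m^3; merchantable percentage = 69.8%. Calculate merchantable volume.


Formula: MV = V_total * (merchantable_pct / 100)
Merchantable fraction = 69.8% / 100 = 0.698
MV = 7.3 m^3 * 0.698 = 5.095 m^3

5.095


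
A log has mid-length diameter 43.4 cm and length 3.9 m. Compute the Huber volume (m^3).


Huber: V = Am * L,  Am = pi*(Dm/200)^2
Am = pi*(43.4/200)^2 = 0.147934 m^2
V = 0.147934*3.9 = 0.5769 m^3

0.5769


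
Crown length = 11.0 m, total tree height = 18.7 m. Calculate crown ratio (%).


Formula: Crown Ratio = (Crown Length / Total Height) * 100
CR = (11.0 m / 18.7 m) * 100
CR = 0.5882 * 100 = 58.8%

58.8


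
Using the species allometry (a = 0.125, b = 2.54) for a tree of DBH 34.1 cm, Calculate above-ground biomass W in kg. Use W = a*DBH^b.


Formula: W = a * DBH^b  (allometric power law)
DBH^b = 34.1^2.54 = 7819.8086
W = 0.125 * 7819.8086 = 977.5 kg

977.5


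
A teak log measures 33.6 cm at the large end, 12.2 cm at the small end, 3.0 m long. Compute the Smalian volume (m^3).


Smalian: V = (A1 + A2)/2 * L,  A = pi*(D/200)^2
A1 = pi*(33.6/200)^2 = 0.088668 m^2
A2 = pi*(12.2/200)^2 = 0.01169 m^2
V = (0.088668+0.01169)/2*3.0 = 0.1505 m^3

0.1505


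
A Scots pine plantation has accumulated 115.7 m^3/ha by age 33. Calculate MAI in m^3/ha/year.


Formula: MAI = Total Volume / Stand Age
MAI = 115.7 m^3/ha / 33 years
MAI = 3.51 m^3/ha/year

3.51


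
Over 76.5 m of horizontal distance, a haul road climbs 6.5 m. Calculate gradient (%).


Formula: Gradient = rise / run * 100
Gradient = 6.5 / 76.5 * 100 = 8.5%

8.5


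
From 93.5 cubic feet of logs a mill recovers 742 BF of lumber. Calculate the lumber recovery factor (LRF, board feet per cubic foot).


Formula: LRF = Lumber Output (BF) / Log Input (ft^3)
LRF = 742 BF / 93.5 ft^3
LRF = 7.94 BF/ft^3

7.94


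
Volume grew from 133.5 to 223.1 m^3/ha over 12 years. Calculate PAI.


Formula: PAI = (V_T2 - V_T1) / (T2 - T1)
Volume increment = 223.1 - 133.5 = 89.6 m^3/ha
PAI = 89.6 / 12 = 7.47 m^3/ha/year

7.47


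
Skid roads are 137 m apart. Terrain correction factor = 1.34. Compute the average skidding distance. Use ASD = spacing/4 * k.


Formula: ASD = (spacing / 4) * correction
Uncorrected distance = spacing / 4 = 137 / 4 = 34.25 m
ASD = 34.25 * 1.34 = 46 m

46


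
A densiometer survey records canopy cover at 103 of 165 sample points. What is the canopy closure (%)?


Formula: Canopy closure = covered points / total points * 100
Closure = 103 / 165 * 100
Closure = 0.6242 * 100 = 62.4%

62.4


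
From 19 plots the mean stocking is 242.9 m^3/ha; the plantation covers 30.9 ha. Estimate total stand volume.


Formula: Total Volume = Mean Volume per ha * Total Area
Total Volume = 242.9 m^3/ha * 30.9 ha
Total Volume = 7506 m^3

7506


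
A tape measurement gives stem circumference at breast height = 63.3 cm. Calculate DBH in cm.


Formula: DBH = C / pi
DBH = 63.3 / pi
pi = 3.14159...
DBH = 20.1 cm

20.1


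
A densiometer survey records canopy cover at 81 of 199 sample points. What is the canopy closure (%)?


Formula: Canopy closure = covered points / total points * 100
Closure = 81 / 199 * 100
Closure = 0.407 * 100 = 40.7%

40.7


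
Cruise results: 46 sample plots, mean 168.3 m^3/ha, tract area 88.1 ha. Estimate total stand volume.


Formula: Total Volume = Mean Volume per ha * Total Area
Total Volume = 168.3 m^3/ha * 88.1 ha
Total Volume = 14827 m^3

14827


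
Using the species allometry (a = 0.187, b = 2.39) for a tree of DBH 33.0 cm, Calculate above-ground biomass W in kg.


Formula: W = a * DBH^b  (allometric power law)
DBH^b = 33.0^2.39 = 4258.4183
W = 0.187 * 4258.4183 = 796.3 kg

796.3


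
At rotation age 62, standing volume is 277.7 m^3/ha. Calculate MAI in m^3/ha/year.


Formula: MAI = Total Volume / Stand Age
MAI = 277.7 m^3/ha / 62 years
MAI = 4.48 m^3/ha/year

4.48


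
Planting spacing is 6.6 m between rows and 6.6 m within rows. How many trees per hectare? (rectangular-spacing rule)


Formula: TPH = 10000 m^2/ha / (spacing_x * spacing_y)
Area per tree = 6.6 m * 6.6 m = 43.56 m^2
TPH = 10000 / 43.56 = 230 trees/ha

230


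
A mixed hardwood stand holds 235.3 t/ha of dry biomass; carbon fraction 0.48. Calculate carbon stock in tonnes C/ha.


Formula: Carbon Stock = Biomass * Carbon Fraction
C = 235.3 t/ha * 0.48
C = 112.9 t C/ha

112.9


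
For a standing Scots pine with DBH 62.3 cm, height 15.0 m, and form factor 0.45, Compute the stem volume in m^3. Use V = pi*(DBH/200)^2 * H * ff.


Formula: V = pi * (DBH/200)^2 * H * ff
Radius = DBH/200 = 62.3/200 = 0.3115 m
Radius^2 = 0.3115^2 = 0.09703225 m^2
V = pi * 0.09703225 * 15.0 * 0.45
V = 2.058 m^3

2.058
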